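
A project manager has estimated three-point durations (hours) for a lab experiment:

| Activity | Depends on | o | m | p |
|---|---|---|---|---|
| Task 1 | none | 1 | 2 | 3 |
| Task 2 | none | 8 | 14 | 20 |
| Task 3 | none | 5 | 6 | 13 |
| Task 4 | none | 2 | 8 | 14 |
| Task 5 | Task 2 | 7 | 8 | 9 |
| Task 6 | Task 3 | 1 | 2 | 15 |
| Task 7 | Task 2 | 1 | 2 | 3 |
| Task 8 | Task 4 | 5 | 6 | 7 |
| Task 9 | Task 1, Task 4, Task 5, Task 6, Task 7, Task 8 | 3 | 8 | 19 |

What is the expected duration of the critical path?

te_Task 1 = (1 + 4·2 + 3)/6 = 12/6 = 2
te_Task 2 = (8 + 4·14 + 20)/6 = 84/6 = 14
te_Task 3 = (5 + 4·6 + 13)/6 = 42/6 = 7
te_Task 4 = (2 + 4·8 + 14)/6 = 48/6 = 8
te_Task 5 = (7 + 4·8 + 9)/6 = 48/6 = 8
te_Task 6 = (1 + 4·2 + 15)/6 = 24/6 = 4
te_Task 7 = (1 + 4·2 + 3)/6 = 12/6 = 2
te_Task 8 = (5 + 4·6 + 7)/6 = 36/6 = 6
te_Task 9 = (3 + 4·8 + 19)/6 = 54/6 = 9

Forward pass:
ES_Task 1 = 0; EF_Task 1 = 2
ES_Task 2 = 0; EF_Task 2 = 14
ES_Task 3 = 0; EF_Task 3 = 7
ES_Task 4 = 0; EF_Task 4 = 8
ES_Task 5 = 14; EF_Task 5 = 14+8 = 22
ES_Task 6 = 7; EF_Task 6 = 7+4 = 11
ES_Task 7 = 14; EF_Task 7 = 14+2 = 16
ES_Task 8 = 8; EF_Task 8 = 8+6 = 14
ES_Task 9 = max(EF_Task 1=2, EF_Task 4=8, EF_Task 5=22, EF_Task 6=11, EF_Task 7=16, EF_Task 8=14) = 22; EF_Task 9 = 22+9 = 31
Expected project duration μ = 31 hours. Critical path: Task 2 → Task 5 → Task 9.

31 hours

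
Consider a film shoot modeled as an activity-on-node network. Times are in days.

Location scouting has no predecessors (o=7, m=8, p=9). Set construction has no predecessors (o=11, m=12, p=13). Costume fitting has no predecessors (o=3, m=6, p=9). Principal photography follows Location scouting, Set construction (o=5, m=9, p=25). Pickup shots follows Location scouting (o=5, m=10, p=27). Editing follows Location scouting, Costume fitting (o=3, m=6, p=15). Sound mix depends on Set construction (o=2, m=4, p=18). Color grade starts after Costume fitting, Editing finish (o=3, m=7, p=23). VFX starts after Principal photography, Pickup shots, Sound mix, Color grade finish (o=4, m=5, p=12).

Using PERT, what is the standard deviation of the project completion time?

te_Location scouting = (7 + 4·8 + 9)/6 = 48/6 = 8; σ²_Location scouting = ((9−7)/6)² = 0.111
te_Set construction = (11 + 4·12 + 13)/6 = 72/6 = 12; σ²_Set construction = ((13−11)/6)² = 0.111
te_Costume fitting = (3 + 4·6 + 9)/6 = 36/6 = 6; σ²_Costume fitting = ((9−3)/6)² = 1.000
te_Principal photography = (5 + 4·9 + 25)/6 = 66/6 = 11; σ²_Principal photography = ((25−5)/6)² = 11.111
te_Pickup shots = (5 + 4·10 + 27)/6 = 72/6 = 12; σ²_Pickup shots = ((27−5)/6)² = 13.444
te_Editing = (3 + 4·6 + 15)/6 = 42/6 = 7; σ²_Editing = ((15−3)/6)² = 4.000
te_Sound mix = (2 + 4·4 + 18)/6 = 36/6 = 6; σ²_Sound mix = ((18−2)/6)² = 7.111
te_Color grade = (3 + 4·7 + 23)/6 = 54/6 = 9; σ²_Color grade = ((23−3)/6)² = 11.111
te_VFX = (4 + 4·5 + 12)/6 = 36/6 = 6; σ²_VFX = ((12−4)/6)² = 1.778

Forward pass:
ES_Location scouting = 0; EF_Location scouting = 8
ES_Set construction = 0; EF_Set construction = 12
ES_Costume fitting = 0; EF_Costume fitting = 6
ES_Principal photography = max(EF_Location scouting=8, EF_Set construction=12) = 12; EF_Principal photography = 12+11 = 23
ES_Pickup shots = 8; EF_Pickup shots = 8+12 = 20
ES_Editing = max(EF_Location scouting=8, EF_Costume fitting=6) = 8; EF_Editing = 8+7 = 15
ES_Sound mix = 12; EF_Sound mix = 12+6 = 18
ES_Color grade = max(EF_Costume fitting=6, EF_Editing=15) = 15; EF_Color grade = 15+9 = 24
ES_VFX = max(EF_Principal photography=23, EF_Pickup shots=20, EF_Sound mix=18, EF_Color grade=24) = 24; EF_VFX = 24+6 = 30
Expected project duration μ = 30 days. Critical path: Location scouting → Editing → Color grade → VFX.

Variance along critical path = 0.111 + 4.000 + 11.111 + 1.778 = 17.000
σ = √17.000 = 4.123 days

4.12 days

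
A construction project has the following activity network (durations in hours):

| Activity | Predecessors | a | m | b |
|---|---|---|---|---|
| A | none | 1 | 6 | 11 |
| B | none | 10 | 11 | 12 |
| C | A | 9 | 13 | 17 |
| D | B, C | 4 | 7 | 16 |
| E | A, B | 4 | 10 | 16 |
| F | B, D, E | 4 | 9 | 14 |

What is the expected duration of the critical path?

te_A = (1 + 4·6 + 11)/6 = 36/6 = 6
te_B = (10 + 4·11 + 12)/6 = 66/6 = 11
te_C = (9 + 4·13 + 17)/6 = 78/6 = 13
te_D = (4 + 4·7 + 16)/6 = 48/6 = 8
te_E = (4 + 4·10 + 16)/6 = 60/6 = 10
te_F = (4 + 4·9 + 14)/6 = 54/6 = 9

Forward pass:
ES_A = 0; EF_A = 6
ES_B = 0; EF_B = 11
ES_C = 6; EF_C = 6+13 = 19
ES_D = max(EF_B=11, EF_C=19) = 19; EF_D = 19+8 = 27
ES_E = max(EF_A=6, EF_B=11) = 11; EF_E = 11+10 = 21
ES_F = max(EF_B=11, EF_D=27, EF_E=21) = 27; EF_F = 27+9 = 36
Expected project duration μ = 36 hours. Critical path: A → C → D → F.

36 hours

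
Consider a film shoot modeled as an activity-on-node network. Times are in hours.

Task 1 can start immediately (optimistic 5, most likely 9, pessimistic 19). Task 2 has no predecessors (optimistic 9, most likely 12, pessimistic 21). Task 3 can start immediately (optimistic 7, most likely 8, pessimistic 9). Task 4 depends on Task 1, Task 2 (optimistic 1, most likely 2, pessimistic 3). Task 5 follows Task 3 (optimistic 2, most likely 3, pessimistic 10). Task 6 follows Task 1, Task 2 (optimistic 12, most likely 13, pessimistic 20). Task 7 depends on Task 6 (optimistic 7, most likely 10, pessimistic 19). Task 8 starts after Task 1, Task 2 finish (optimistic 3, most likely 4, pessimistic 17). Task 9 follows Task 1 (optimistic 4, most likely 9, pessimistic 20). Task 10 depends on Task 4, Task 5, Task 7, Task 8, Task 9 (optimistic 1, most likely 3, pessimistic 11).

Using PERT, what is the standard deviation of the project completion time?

3.54 hours

te_Task 1 = (5 + 4·9 + 19)/6 = 60/6 = 10; σ²_Task 1 = ((19−5)/6)² = 5.444
te_Task 2 = (9 + 4·12 + 21)/6 = 78/6 = 13; σ²_Task 2 = ((21−9)/6)² = 4.000
te_Task 3 = (7 + 4·8 + 9)/6 = 48/6 = 8; σ²_Task 3 = ((9−7)/6)² = 0.111
te_Task 4 = (1 + 4·2 + 3)/6 = 12/6 = 2; σ²_Task 4 = ((3−1)/6)² = 0.111
te_Task 5 = (2 + 4·3 + 10)/6 = 24/6 = 4; σ²_Task 5 = ((10−2)/6)² = 1.778
te_Task 6 = (12 + 4·13 + 20)/6 = 84/6 = 14; σ²_Task 6 = ((20−12)/6)² = 1.778
te_Task 7 = (7 + 4·10 + 19)/6 = 66/6 = 11; σ²_Task 7 = ((19−7)/6)² = 4.000
te_Task 8 = (3 + 4·4 + 17)/6 = 36/6 = 6; σ²_Task 8 = ((17−3)/6)² = 5.444
te_Task 9 = (4 + 4·9 + 20)/6 = 60/6 = 10; σ²_Task 9 = ((20−4)/6)² = 7.111
te_Task 10 = (1 + 4·3 + 11)/6 = 24/6 = 4; σ²_Task 10 = ((11−1)/6)² = 2.778

Forward pass:
ES_Task 1 = 0; EF_Task 1 = 10
ES_Task 2 = 0; EF_Task 2 = 13
ES_Task 3 = 0; EF_Task 3 = 8
ES_Task 4 = max(EF_Task 1=10, EF_Task 2=13) = 13; EF_Task 4 = 13+2 = 15
ES_Task 5 = 8; EF_Task 5 = 8+4 = 12
ES_Task 6 = max(EF_Task 1=10, EF_Task 2=13) = 13; EF_Task 6 = 13+14 = 27
ES_Task 7 = 27; EF_Task 7 = 27+11 = 38
ES_Task 8 = max(EF_Task 1=10, EF_Task 2=13) = 13; EF_Task 8 = 13+6 = 19
ES_Task 9 = 10; EF_Task 9 = 10+10 = 20
ES_Task 10 = max(EF_Task 4=15, EF_Task 5=12, EF_Task 7=38, EF_Task 8=19, EF_Task 9=20) = 38; EF_Task 10 = 38+4 = 42
Expected project duration μ = 42 hours. Critical path: Task 2 → Task 6 → Task 7 → Task 10.

Variance along critical path = 4.000 + 1.778 + 4.000 + 2.778 = 12.556
σ = √12.556 = 3.543 hours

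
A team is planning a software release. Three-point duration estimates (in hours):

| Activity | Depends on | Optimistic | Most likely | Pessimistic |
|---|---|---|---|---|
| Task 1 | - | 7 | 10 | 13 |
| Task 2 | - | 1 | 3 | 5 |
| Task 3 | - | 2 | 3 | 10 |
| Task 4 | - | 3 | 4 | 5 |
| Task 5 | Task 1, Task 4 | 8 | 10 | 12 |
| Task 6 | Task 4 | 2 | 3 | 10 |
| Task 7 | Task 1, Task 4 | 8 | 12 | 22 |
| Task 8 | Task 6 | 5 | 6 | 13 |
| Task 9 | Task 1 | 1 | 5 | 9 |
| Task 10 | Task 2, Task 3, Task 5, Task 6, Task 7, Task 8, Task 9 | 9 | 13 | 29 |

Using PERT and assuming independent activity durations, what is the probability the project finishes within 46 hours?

0.972

te_Task 1 = (7 + 4·10 + 13)/6 = 60/6 = 10; σ²_Task 1 = ((13−7)/6)² = 1.000
te_Task 2 = (1 + 4·3 + 5)/6 = 18/6 = 3; σ²_Task 2 = ((5−1)/6)² = 0.444
te_Task 3 = (2 + 4·3 + 10)/6 = 24/6 = 4; σ²_Task 3 = ((10−2)/6)² = 1.778
te_Task 4 = (3 + 4·4 + 5)/6 = 24/6 = 4; σ²_Task 4 = ((5−3)/6)² = 0.111
te_Task 5 = (8 + 4·10 + 12)/6 = 60/6 = 10; σ²_Task 5 = ((12−8)/6)² = 0.444
te_Task 6 = (2 + 4·3 + 10)/6 = 24/6 = 4; σ²_Task 6 = ((10−2)/6)² = 1.778
te_Task 7 = (8 + 4·12 + 22)/6 = 78/6 = 13; σ²_Task 7 = ((22−8)/6)² = 5.444
te_Task 8 = (5 + 4·6 + 13)/6 = 42/6 = 7; σ²_Task 8 = ((13−5)/6)² = 1.778
te_Task 9 = (1 + 4·5 + 9)/6 = 30/6 = 5; σ²_Task 9 = ((9−1)/6)² = 1.778
te_Task 10 = (9 + 4·13 + 29)/6 = 90/6 = 15; σ²_Task 10 = ((29−9)/6)² = 11.111

Forward pass:
ES_Task 1 = 0; EF_Task 1 = 10
ES_Task 2 = 0; EF_Task 2 = 3
ES_Task 3 = 0; EF_Task 3 = 4
ES_Task 4 = 0; EF_Task 4 = 4
ES_Task 5 = max(EF_Task 1=10, EF_Task 4=4) = 10; EF_Task 5 = 10+10 = 20
ES_Task 6 = 4; EF_Task 6 = 4+4 = 8
ES_Task 7 = max(EF_Task 1=10, EF_Task 4=4) = 10; EF_Task 7 = 10+13 = 23
ES_Task 8 = 8; EF_Task 8 = 8+7 = 15
ES_Task 9 = 10; EF_Task 9 = 10+5 = 15
ES_Task 10 = max(EF_Task 2=3, EF_Task 3=4, EF_Task 5=20, EF_Task 6=8, EF_Task 7=23, EF_Task 8=15, EF_Task 9=15) = 23; EF_Task 10 = 23+15 = 38
Expected project duration μ = 38 hours. Critical path: Task 1 → Task 7 → Task 10.

Variance along critical path = 1.000 + 5.444 + 11.111 = 17.556; σ = √17.556 = 4.190 hours.
Z = (46 − 38) / 4.190 = 1.909
P(T ≤ 46) = Φ(1.909) ≈ 0.972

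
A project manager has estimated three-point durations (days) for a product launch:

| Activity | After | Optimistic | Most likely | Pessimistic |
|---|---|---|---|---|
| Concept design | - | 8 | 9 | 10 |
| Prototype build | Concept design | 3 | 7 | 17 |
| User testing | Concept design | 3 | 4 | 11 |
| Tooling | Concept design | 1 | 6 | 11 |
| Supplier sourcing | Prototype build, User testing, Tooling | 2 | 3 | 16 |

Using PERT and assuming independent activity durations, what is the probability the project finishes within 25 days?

te_Concept design = (8 + 4·9 + 10)/6 = 54/6 = 9; σ²_Concept design = ((10−8)/6)² = 0.111
te_Prototype build = (3 + 4·7 + 17)/6 = 48/6 = 8; σ²_Prototype build = ((17−3)/6)² = 5.444
te_User testing = (3 + 4·4 + 11)/6 = 30/6 = 5; σ²_User testing = ((11−3)/6)² = 1.778
te_Tooling = (1 + 4·6 + 11)/6 = 36/6 = 6; σ²_Tooling = ((11−1)/6)² = 2.778
te_Supplier sourcing = (2 + 4·3 + 16)/6 = 30/6 = 5; σ²_Supplier sourcing = ((16−2)/6)² = 5.444

Forward pass:
ES_Concept design = 0; EF_Concept design = 9
ES_Prototype build = 9; EF_Prototype build = 9+8 = 17
ES_User testing = 9; EF_User testing = 9+5 = 14
ES_Tooling = 9; EF_Tooling = 9+6 = 15
ES_Supplier sourcing = max(EF_Prototype build=17, EF_User testing=14, EF_Tooling=15) = 17; EF_Supplier sourcing = 17+5 = 22
Expected project duration μ = 22 days. Critical path: Concept design → Prototype build → Supplier sourcing.

Variance along critical path = 0.111 + 5.444 + 5.444 = 11.000; σ = √11.000 = 3.317 days.
Z = (25 − 22) / 3.317 = 0.905
P(T ≤ 25) = Φ(0.905) ≈ 0.817

0.817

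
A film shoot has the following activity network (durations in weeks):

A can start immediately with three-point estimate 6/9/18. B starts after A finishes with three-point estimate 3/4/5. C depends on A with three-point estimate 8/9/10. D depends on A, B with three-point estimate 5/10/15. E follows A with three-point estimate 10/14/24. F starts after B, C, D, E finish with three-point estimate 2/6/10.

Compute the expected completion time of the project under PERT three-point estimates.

te_A = (6 + 4·9 + 18)/6 = 60/6 = 10
te_B = (3 + 4·4 + 5)/6 = 24/6 = 4
te_C = (8 + 4·9 + 10)/6 = 54/6 = 9
te_D = (5 + 4·10 + 15)/6 = 60/6 = 10
te_E = (10 + 4·14 + 24)/6 = 90/6 = 15
te_F = (2 + 4·6 + 10)/6 = 36/6 = 6

Forward pass:
ES_A = 0; EF_A = 10
ES_B = 10; EF_B = 10+4 = 14
ES_C = 10; EF_C = 10+9 = 19
ES_D = max(EF_A=10, EF_B=14) = 14; EF_D = 14+10 = 24
ES_E = 10; EF_E = 10+15 = 25
ES_F = max(EF_B=14, EF_C=19, EF_D=24, EF_E=25) = 25; EF_F = 25+6 = 31
Expected project duration μ = 31 weeks. Critical path: A → E → F.

31 weeks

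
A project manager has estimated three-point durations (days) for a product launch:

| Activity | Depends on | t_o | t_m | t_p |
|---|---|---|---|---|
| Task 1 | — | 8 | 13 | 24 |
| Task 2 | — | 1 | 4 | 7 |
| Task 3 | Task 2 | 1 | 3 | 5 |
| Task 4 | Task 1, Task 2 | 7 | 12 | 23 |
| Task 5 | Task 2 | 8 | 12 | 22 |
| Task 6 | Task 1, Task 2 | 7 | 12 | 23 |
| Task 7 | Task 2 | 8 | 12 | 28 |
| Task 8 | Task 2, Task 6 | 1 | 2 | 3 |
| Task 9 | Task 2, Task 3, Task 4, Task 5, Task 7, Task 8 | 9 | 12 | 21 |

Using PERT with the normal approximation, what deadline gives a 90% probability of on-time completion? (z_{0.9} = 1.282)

47.5 days

te_Task 1 = (8 + 4·13 + 24)/6 = 84/6 = 14; σ²_Task 1 = ((24−8)/6)² = 7.111
te_Task 2 = (1 + 4·4 + 7)/6 = 24/6 = 4; σ²_Task 2 = ((7−1)/6)² = 1.000
te_Task 3 = (1 + 4·3 + 5)/6 = 18/6 = 3; σ²_Task 3 = ((5−1)/6)² = 0.444
te_Task 4 = (7 + 4·12 + 23)/6 = 78/6 = 13; σ²_Task 4 = ((23−7)/6)² = 7.111
te_Task 5 = (8 + 4·12 + 22)/6 = 78/6 = 13; σ²_Task 5 = ((22−8)/6)² = 5.444
te_Task 6 = (7 + 4·12 + 23)/6 = 78/6 = 13; σ²_Task 6 = ((23−7)/6)² = 7.111
te_Task 7 = (8 + 4·12 + 28)/6 = 84/6 = 14; σ²_Task 7 = ((28−8)/6)² = 11.111
te_Task 8 = (1 + 4·2 + 3)/6 = 12/6 = 2; σ²_Task 8 = ((3−1)/6)² = 0.111
te_Task 9 = (9 + 4·12 + 21)/6 = 78/6 = 13; σ²_Task 9 = ((21−9)/6)² = 4.000

Forward pass:
ES_Task 1 = 0; EF_Task 1 = 14
ES_Task 2 = 0; EF_Task 2 = 4
ES_Task 3 = 4; EF_Task 3 = 4+3 = 7
ES_Task 4 = max(EF_Task 1=14, EF_Task 2=4) = 14; EF_Task 4 = 14+13 = 27
ES_Task 5 = 4; EF_Task 5 = 4+13 = 17
ES_Task 6 = max(EF_Task 1=14, EF_Task 2=4) = 14; EF_Task 6 = 14+13 = 27
ES_Task 7 = 4; EF_Task 7 = 4+14 = 18
ES_Task 8 = max(EF_Task 2=4, EF_Task 6=27) = 27; EF_Task 8 = 27+2 = 29
ES_Task 9 = max(EF_Task 2=4, EF_Task 3=7, EF_Task 4=27, EF_Task 5=17, EF_Task 7=18, EF_Task 8=29) = 29; EF_Task 9 = 29+13 = 42
Expected project duration μ = 42 days. Critical path: Task 1 → Task 6 → Task 8 → Task 9.

Variance along critical path = 7.111 + 7.111 + 0.111 + 4.000 = 18.333; σ = 4.282 days.
D = μ + z·σ = 42 + 1.282·4.282 = 47.5 days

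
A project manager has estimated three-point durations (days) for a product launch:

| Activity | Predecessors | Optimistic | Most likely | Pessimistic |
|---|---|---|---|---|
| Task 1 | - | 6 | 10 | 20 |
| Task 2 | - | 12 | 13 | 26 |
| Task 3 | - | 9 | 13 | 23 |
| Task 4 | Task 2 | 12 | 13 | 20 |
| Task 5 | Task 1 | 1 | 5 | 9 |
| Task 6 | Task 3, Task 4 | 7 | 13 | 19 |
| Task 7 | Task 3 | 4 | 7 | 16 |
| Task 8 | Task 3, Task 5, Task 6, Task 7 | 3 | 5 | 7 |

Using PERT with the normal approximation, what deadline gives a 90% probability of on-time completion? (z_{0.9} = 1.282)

te_Task 1 = (6 + 4·10 + 20)/6 = 66/6 = 11; σ²_Task 1 = ((20−6)/6)² = 5.444
te_Task 2 = (12 + 4·13 + 26)/6 = 90/6 = 15; σ²_Task 2 = ((26−12)/6)² = 5.444
te_Task 3 = (9 + 4·13 + 23)/6 = 84/6 = 14; σ²_Task 3 = ((23−9)/6)² = 5.444
te_Task 4 = (12 + 4·13 + 20)/6 = 84/6 = 14; σ²_Task 4 = ((20−12)/6)² = 1.778
te_Task 5 = (1 + 4·5 + 9)/6 = 30/6 = 5; σ²_Task 5 = ((9−1)/6)² = 1.778
te_Task 6 = (7 + 4·13 + 19)/6 = 78/6 = 13; σ²_Task 6 = ((19−7)/6)² = 4.000
te_Task 7 = (4 + 4·7 + 16)/6 = 48/6 = 8; σ²_Task 7 = ((16−4)/6)² = 4.000
te_Task 8 = (3 + 4·5 + 7)/6 = 30/6 = 5; σ²_Task 8 = ((7−3)/6)² = 0.444

Forward pass:
ES_Task 1 = 0; EF_Task 1 = 11
ES_Task 2 = 0; EF_Task 2 = 15
ES_Task 3 = 0; EF_Task 3 = 14
ES_Task 4 = 15; EF_Task 4 = 15+14 = 29
ES_Task 5 = 11; EF_Task 5 = 11+5 = 16
ES_Task 6 = max(EF_Task 3=14, EF_Task 4=29) = 29; EF_Task 6 = 29+13 = 42
ES_Task 7 = 14; EF_Task 7 = 14+8 = 22
ES_Task 8 = max(EF_Task 3=14, EF_Task 5=16, EF_Task 6=42, EF_Task 7=22) = 42; EF_Task 8 = 42+5 = 47
Expected project duration μ = 47 days. Critical path: Task 2 → Task 4 → Task 6 → Task 8.

Variance along critical path = 5.444 + 1.778 + 4.000 + 0.444 = 11.667; σ = 3.416 days.
D = μ + z·σ = 47 + 1.282·3.416 = 51.4 days

51.4 days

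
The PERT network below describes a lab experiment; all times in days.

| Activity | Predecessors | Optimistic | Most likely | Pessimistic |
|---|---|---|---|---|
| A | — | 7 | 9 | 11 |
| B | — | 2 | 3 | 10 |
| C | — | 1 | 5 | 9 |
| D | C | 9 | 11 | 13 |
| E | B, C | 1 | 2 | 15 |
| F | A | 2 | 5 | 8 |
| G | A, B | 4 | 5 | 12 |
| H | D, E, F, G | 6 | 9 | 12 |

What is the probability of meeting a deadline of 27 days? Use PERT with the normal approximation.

te_A = (7 + 4·9 + 11)/6 = 54/6 = 9; σ²_A = ((11−7)/6)² = 0.444
te_B = (2 + 4·3 + 10)/6 = 24/6 = 4; σ²_B = ((10−2)/6)² = 1.778
te_C = (1 + 4·5 + 9)/6 = 30/6 = 5; σ²_C = ((9−1)/6)² = 1.778
te_D = (9 + 4·11 + 13)/6 = 66/6 = 11; σ²_D = ((13−9)/6)² = 0.444
te_E = (1 + 4·2 + 15)/6 = 24/6 = 4; σ²_E = ((15−1)/6)² = 5.444
te_F = (2 + 4·5 + 8)/6 = 30/6 = 5; σ²_F = ((8−2)/6)² = 1.000
te_G = (4 + 4·5 + 12)/6 = 36/6 = 6; σ²_G = ((12−4)/6)² = 1.778
te_H = (6 + 4·9 + 12)/6 = 54/6 = 9; σ²_H = ((12−6)/6)² = 1.000

Forward pass:
ES_A = 0; EF_A = 9
ES_B = 0; EF_B = 4
ES_C = 0; EF_C = 5
ES_D = 5; EF_D = 5+11 = 16
ES_E = max(EF_B=4, EF_C=5) = 5; EF_E = 5+4 = 9
ES_F = 9; EF_F = 9+5 = 14
ES_G = max(EF_A=9, EF_B=4) = 9; EF_G = 9+6 = 15
ES_H = max(EF_D=16, EF_E=9, EF_F=14, EF_G=15) = 16; EF_H = 16+9 = 25
Expected project duration μ = 25 days. Critical path: C → D → H.

Variance along critical path = 1.778 + 0.444 + 1.000 = 3.222; σ = √3.222 = 1.795 days.
Z = (27 − 25) / 1.795 = 1.114
P(T ≤ 27) = Φ(1.114) ≈ 0.867

0.867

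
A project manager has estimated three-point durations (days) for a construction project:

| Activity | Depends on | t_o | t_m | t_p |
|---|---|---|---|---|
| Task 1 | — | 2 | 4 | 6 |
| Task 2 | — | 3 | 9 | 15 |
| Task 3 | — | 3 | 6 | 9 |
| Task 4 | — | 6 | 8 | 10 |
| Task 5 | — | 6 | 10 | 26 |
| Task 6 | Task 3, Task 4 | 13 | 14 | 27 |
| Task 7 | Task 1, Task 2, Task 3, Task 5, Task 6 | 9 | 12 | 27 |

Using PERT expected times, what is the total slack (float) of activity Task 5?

12 days

te_Task 1 = (2 + 4·4 + 6)/6 = 24/6 = 4
te_Task 2 = (3 + 4·9 + 15)/6 = 54/6 = 9
te_Task 3 = (3 + 4·6 + 9)/6 = 36/6 = 6
te_Task 4 = (6 + 4·8 + 10)/6 = 48/6 = 8
te_Task 5 = (6 + 4·10 + 26)/6 = 72/6 = 12
te_Task 6 = (13 + 4·14 + 27)/6 = 96/6 = 16
te_Task 7 = (9 + 4·12 + 27)/6 = 84/6 = 14

Forward pass:
ES_Task 1 = 0; EF_Task 1 = 4
ES_Task 2 = 0; EF_Task 2 = 9
ES_Task 3 = 0; EF_Task 3 = 6
ES_Task 4 = 0; EF_Task 4 = 8
ES_Task 5 = 0; EF_Task 5 = 12
ES_Task 6 = max(EF_Task 3=6, EF_Task 4=8) = 8; EF_Task 6 = 8+16 = 24
ES_Task 7 = max(EF_Task 1=4, EF_Task 2=9, EF_Task 3=6, EF_Task 5=12, EF_Task 6=24) = 24; EF_Task 7 = 24+14 = 38
Expected project duration μ = 38 days. Critical path: Task 4 → Task 6 → Task 7.

Backward pass:
LF_Task 7 = 38; LS_Task 7 = 38−14 = 24
LF_Task 6 = LS_Task 7 = 24; LS_Task 6 = 24−16 = 8
LF_Task 5 = LS_Task 7 = 24; LS_Task 5 = 24−12 = 12
LF_Task 4 = LS_Task 6 = 8; LS_Task 4 = 8−8 = 0
LF_Task 3 = min(LS_Task 6=8, LS_Task 7=24) = 8; LS_Task 3 = 8−6 = 2
LF_Task 2 = LS_Task 7 = 24; LS_Task 2 = 24−9 = 15
LF_Task 1 = LS_Task 7 = 24; LS_Task 1 = 24−4 = 20
Slack_Task 5 = LS_Task 5 − ES_Task 5 = 12 − 0 = 12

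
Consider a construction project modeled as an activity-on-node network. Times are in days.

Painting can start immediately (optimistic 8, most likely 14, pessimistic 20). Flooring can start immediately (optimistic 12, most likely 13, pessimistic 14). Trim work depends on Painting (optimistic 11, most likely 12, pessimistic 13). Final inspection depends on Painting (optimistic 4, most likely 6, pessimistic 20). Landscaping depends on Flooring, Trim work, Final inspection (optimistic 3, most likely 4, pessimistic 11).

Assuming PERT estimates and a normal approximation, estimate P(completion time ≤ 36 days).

0.980

te_Painting = (8 + 4·14 + 20)/6 = 84/6 = 14; σ²_Painting = ((20−8)/6)² = 4.000
te_Flooring = (12 + 4·13 + 14)/6 = 78/6 = 13; σ²_Flooring = ((14−12)/6)² = 0.111
te_Trim work = (11 + 4·12 + 13)/6 = 72/6 = 12; σ²_Trim work = ((13−11)/6)² = 0.111
te_Final inspection = (4 + 4·6 + 20)/6 = 48/6 = 8; σ²_Final inspection = ((20−4)/6)² = 7.111
te_Landscaping = (3 + 4·4 + 11)/6 = 30/6 = 5; σ²_Landscaping = ((11−3)/6)² = 1.778

Forward pass:
ES_Painting = 0; EF_Painting = 14
ES_Flooring = 0; EF_Flooring = 13
ES_Trim work = 14; EF_Trim work = 14+12 = 26
ES_Final inspection = 14; EF_Final inspection = 14+8 = 22
ES_Landscaping = max(EF_Flooring=13, EF_Trim work=26, EF_Final inspection=22) = 26; EF_Landscaping = 26+5 = 31
Expected project duration μ = 31 days. Critical path: Painting → Trim work → Landscaping.

Variance along critical path = 4.000 + 0.111 + 1.778 = 5.889; σ = √5.889 = 2.427 days.
Z = (36 − 31) / 2.427 = 2.060
P(T ≤ 36) = Φ(2.060) ≈ 0.980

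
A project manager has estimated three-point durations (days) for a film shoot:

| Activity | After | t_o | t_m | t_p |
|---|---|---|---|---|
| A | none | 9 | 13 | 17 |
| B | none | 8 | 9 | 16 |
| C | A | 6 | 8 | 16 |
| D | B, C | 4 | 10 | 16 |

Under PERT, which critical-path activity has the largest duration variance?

te_A = (9 + 4·13 + 17)/6 = 78/6 = 13; σ²_A = ((17−9)/6)² = 1.778
te_B = (8 + 4·9 + 16)/6 = 60/6 = 10; σ²_B = ((16−8)/6)² = 1.778
te_C = (6 + 4·8 + 16)/6 = 54/6 = 9; σ²_C = ((16−6)/6)² = 2.778
te_D = (4 + 4·10 + 16)/6 = 60/6 = 10; σ²_D = ((16−4)/6)² = 4.000

Forward pass:
ES_A = 0; EF_A = 13
ES_B = 0; EF_B = 10
ES_C = 13; EF_C = 13+9 = 22
ES_D = max(EF_B=10, EF_C=22) = 22; EF_D = 22+10 = 32
Expected project duration μ = 32 days. Critical path: A → C → D.

Variances on critical path: σ²_A=1.778, σ²_C=2.778, σ²_D=4.000.
Largest is σ²_D = 4.000.

D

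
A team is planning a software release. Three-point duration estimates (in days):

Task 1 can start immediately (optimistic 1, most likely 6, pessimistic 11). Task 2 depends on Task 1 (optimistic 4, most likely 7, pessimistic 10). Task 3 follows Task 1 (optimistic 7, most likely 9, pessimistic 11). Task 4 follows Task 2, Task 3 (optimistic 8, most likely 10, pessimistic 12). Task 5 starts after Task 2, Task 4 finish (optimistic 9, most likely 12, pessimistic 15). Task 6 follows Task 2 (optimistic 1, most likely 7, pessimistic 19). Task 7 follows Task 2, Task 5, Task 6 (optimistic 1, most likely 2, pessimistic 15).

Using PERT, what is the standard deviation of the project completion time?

3.18 days

te_Task 1 = (1 + 4·6 + 11)/6 = 36/6 = 6; σ²_Task 1 = ((11−1)/6)² = 2.778
te_Task 2 = (4 + 4·7 + 10)/6 = 42/6 = 7; σ²_Task 2 = ((10−4)/6)² = 1.000
te_Task 3 = (7 + 4·9 + 11)/6 = 54/6 = 9; σ²_Task 3 = ((11−7)/6)² = 0.444
te_Task 4 = (8 + 4·10 + 12)/6 = 60/6 = 10; σ²_Task 4 = ((12−8)/6)² = 0.444
te_Task 5 = (9 + 4·12 + 15)/6 = 72/6 = 12; σ²_Task 5 = ((15−9)/6)² = 1.000
te_Task 6 = (1 + 4·7 + 19)/6 = 48/6 = 8; σ²_Task 6 = ((19−1)/6)² = 9.000
te_Task 7 = (1 + 4·2 + 15)/6 = 24/6 = 4; σ²_Task 7 = ((15−1)/6)² = 5.444

Forward pass:
ES_Task 1 = 0; EF_Task 1 = 6
ES_Task 2 = 6; EF_Task 2 = 6+7 = 13
ES_Task 3 = 6; EF_Task 3 = 6+9 = 15
ES_Task 4 = max(EF_Task 2=13, EF_Task 3=15) = 15; EF_Task 4 = 15+10 = 25
ES_Task 5 = max(EF_Task 2=13, EF_Task 4=25) = 25; EF_Task 5 = 25+12 = 37
ES_Task 6 = 13; EF_Task 6 = 13+8 = 21
ES_Task 7 = max(EF_Task 2=13, EF_Task 5=37, EF_Task 6=21) = 37; EF_Task 7 = 37+4 = 41
Expected project duration μ = 41 days. Critical path: Task 1 → Task 3 → Task 4 → Task 5 → Task 7.

Variance along critical path = 2.778 + 0.444 + 0.444 + 1.000 + 5.444 = 10.111
σ = √10.111 = 3.180 days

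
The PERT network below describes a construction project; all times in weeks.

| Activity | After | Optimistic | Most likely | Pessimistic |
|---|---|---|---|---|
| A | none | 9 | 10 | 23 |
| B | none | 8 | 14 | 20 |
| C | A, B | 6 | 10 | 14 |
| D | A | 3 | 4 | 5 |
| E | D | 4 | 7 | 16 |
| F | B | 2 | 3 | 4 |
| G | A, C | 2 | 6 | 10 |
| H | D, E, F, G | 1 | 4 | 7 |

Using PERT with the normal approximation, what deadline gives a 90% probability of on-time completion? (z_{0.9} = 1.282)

te_A = (9 + 4·10 + 23)/6 = 72/6 = 12; σ²_A = ((23−9)/6)² = 5.444
te_B = (8 + 4·14 + 20)/6 = 84/6 = 14; σ²_B = ((20−8)/6)² = 4.000
te_C = (6 + 4·10 + 14)/6 = 60/6 = 10; σ²_C = ((14−6)/6)² = 1.778
te_D = (3 + 4·4 + 5)/6 = 24/6 = 4; σ²_D = ((5−3)/6)² = 0.111
te_E = (4 + 4·7 + 16)/6 = 48/6 = 8; σ²_E = ((16−4)/6)² = 4.000
te_F = (2 + 4·3 + 4)/6 = 18/6 = 3; σ²_F = ((4−2)/6)² = 0.111
te_G = (2 + 4·6 + 10)/6 = 36/6 = 6; σ²_G = ((10−2)/6)² = 1.778
te_H = (1 + 4·4 + 7)/6 = 24/6 = 4; σ²_H = ((7−1)/6)² = 1.000

Forward pass:
ES_A = 0; EF_A = 12
ES_B = 0; EF_B = 14
ES_C = max(EF_A=12, EF_B=14) = 14; EF_C = 14+10 = 24
ES_D = 12; EF_D = 12+4 = 16
ES_E = 16; EF_E = 16+8 = 24
ES_F = 14; EF_F = 14+3 = 17
ES_G = max(EF_A=12, EF_C=24) = 24; EF_G = 24+6 = 30
ES_H = max(EF_D=16, EF_E=24, EF_F=17, EF_G=30) = 30; EF_H = 30+4 = 34
Expected project duration μ = 34 weeks. Critical path: B → C → G → H.

Variance along critical path = 4.000 + 1.778 + 1.778 + 1.000 = 8.556; σ = 2.925 weeks.
D = μ + z·σ = 34 + 1.282·2.925 = 37.7 weeks

37.7 weeks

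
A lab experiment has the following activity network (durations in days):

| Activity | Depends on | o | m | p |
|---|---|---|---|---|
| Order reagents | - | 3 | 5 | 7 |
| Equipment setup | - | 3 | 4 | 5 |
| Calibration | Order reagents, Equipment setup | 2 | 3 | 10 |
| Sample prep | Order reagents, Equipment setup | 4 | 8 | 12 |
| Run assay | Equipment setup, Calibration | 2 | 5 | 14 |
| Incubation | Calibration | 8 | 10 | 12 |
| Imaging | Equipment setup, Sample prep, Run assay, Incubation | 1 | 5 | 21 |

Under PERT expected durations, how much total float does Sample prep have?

6 days

te_Order reagents = (3 + 4·5 + 7)/6 = 30/6 = 5
te_Equipment setup = (3 + 4·4 + 5)/6 = 24/6 = 4
te_Calibration = (2 + 4·3 + 10)/6 = 24/6 = 4
te_Sample prep = (4 + 4·8 + 12)/6 = 48/6 = 8
te_Run assay = (2 + 4·5 + 14)/6 = 36/6 = 6
te_Incubation = (8 + 4·10 + 12)/6 = 60/6 = 10
te_Imaging = (1 + 4·5 + 21)/6 = 42/6 = 7

Forward pass:
ES_Order reagents = 0; EF_Order reagents = 5
ES_Equipment setup = 0; EF_Equipment setup = 4
ES_Calibration = max(EF_Order reagents=5, EF_Equipment setup=4) = 5; EF_Calibration = 5+4 = 9
ES_Sample prep = max(EF_Order reagents=5, EF_Equipment setup=4) = 5; EF_Sample prep = 5+8 = 13
ES_Run assay = max(EF_Equipment setup=4, EF_Calibration=9) = 9; EF_Run assay = 9+6 = 15
ES_Incubation = 9; EF_Incubation = 9+10 = 19
ES_Imaging = max(EF_Equipment setup=4, EF_Sample prep=13, EF_Run assay=15, EF_Incubation=19) = 19; EF_Imaging = 19+7 = 26
Expected project duration μ = 26 days. Critical path: Order reagents → Calibration → Incubation → Imaging.

Backward pass:
LF_Imaging = 26; LS_Imaging = 26−7 = 19
LF_Incubation = LS_Imaging = 19; LS_Incubation = 19−10 = 9
LF_Run assay = LS_Imaging = 19; LS_Run assay = 19−6 = 13
LF_Sample prep = LS_Imaging = 19; LS_Sample prep = 19−8 = 11
LF_Calibration = min(LS_Run assay=13, LS_Incubation=9) = 9; LS_Calibration = 9−4 = 5
LF_Equipment setup = min(LS_Calibration=5, LS_Sample prep=11, LS_Run assay=13, LS_Imaging=19) = 5; LS_Equipment setup = 5−4 = 1
LF_Order reagents = min(LS_Calibration=5, LS_Sample prep=11) = 5; LS_Order reagents = 5−5 = 0
Slack_Sample prep = LS_Sample prep − ES_Sample prep = 11 − 5 = 6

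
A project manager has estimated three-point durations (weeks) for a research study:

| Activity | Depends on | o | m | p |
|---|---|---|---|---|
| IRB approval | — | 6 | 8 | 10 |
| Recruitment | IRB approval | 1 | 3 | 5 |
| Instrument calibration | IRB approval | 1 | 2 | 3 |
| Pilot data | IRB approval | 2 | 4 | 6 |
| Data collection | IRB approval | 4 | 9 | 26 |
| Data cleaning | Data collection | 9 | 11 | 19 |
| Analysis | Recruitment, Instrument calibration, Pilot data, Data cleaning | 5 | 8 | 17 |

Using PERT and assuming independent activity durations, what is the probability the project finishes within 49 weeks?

te_IRB approval = (6 + 4·8 + 10)/6 = 48/6 = 8; σ²_IRB approval = ((10−6)/6)² = 0.444
te_Recruitment = (1 + 4·3 + 5)/6 = 18/6 = 3; σ²_Recruitment = ((5−1)/6)² = 0.444
te_Instrument calibration = (1 + 4·2 + 3)/6 = 12/6 = 2; σ²_Instrument calibration = ((3−1)/6)² = 0.111
te_Pilot data = (2 + 4·4 + 6)/6 = 24/6 = 4; σ²_Pilot data = ((6−2)/6)² = 0.444
te_Data collection = (4 + 4·9 + 26)/6 = 66/6 = 11; σ²_Data collection = ((26−4)/6)² = 13.444
te_Data cleaning = (9 + 4·11 + 19)/6 = 72/6 = 12; σ²_Data cleaning = ((19−9)/6)² = 2.778
te_Analysis = (5 + 4·8 + 17)/6 = 54/6 = 9; σ²_Analysis = ((17−5)/6)² = 4.000

Forward pass:
ES_IRB approval = 0; EF_IRB approval = 8
ES_Recruitment = 8; EF_Recruitment = 8+3 = 11
ES_Instrument calibration = 8; EF_Instrument calibration = 8+2 = 10
ES_Pilot data = 8; EF_Pilot data = 8+4 = 12
ES_Data collection = 8; EF_Data collection = 8+11 = 19
ES_Data cleaning = 19; EF_Data cleaning = 19+12 = 31
ES_Analysis = max(EF_Recruitment=11, EF_Instrument calibration=10, EF_Pilot data=12, EF_Data cleaning=31) = 31; EF_Analysis = 31+9 = 40
Expected project duration μ = 40 weeks. Critical path: IRB approval → Data collection → Data cleaning → Analysis.

Variance along critical path = 0.444 + 13.444 + 2.778 + 4.000 = 20.667; σ = √20.667 = 4.546 weeks.
Z = (49 − 40) / 4.546 = 1.980
P(T ≤ 49) = Φ(1.980) ≈ 0.976

0.976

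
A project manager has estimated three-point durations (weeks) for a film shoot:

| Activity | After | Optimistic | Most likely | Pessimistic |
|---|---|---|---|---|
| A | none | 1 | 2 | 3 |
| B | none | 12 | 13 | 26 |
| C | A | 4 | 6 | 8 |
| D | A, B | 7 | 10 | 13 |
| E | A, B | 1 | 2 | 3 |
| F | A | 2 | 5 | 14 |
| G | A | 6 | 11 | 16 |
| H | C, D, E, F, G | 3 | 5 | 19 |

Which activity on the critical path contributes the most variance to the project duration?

te_A = (1 + 4·2 + 3)/6 = 12/6 = 2; σ²_A = ((3−1)/6)² = 0.111
te_B = (12 + 4·13 + 26)/6 = 90/6 = 15; σ²_B = ((26−12)/6)² = 5.444
te_C = (4 + 4·6 + 8)/6 = 36/6 = 6; σ²_C = ((8−4)/6)² = 0.444
te_D = (7 + 4·10 + 13)/6 = 60/6 = 10; σ²_D = ((13−7)/6)² = 1.000
te_E = (1 + 4·2 + 3)/6 = 12/6 = 2; σ²_E = ((3−1)/6)² = 0.111
te_F = (2 + 4·5 + 14)/6 = 36/6 = 6; σ²_F = ((14−2)/6)² = 4.000
te_G = (6 + 4·11 + 16)/6 = 66/6 = 11; σ²_G = ((16−6)/6)² = 2.778
te_H = (3 + 4·5 + 19)/6 = 42/6 = 7; σ²_H = ((19−3)/6)² = 7.111

Forward pass:
ES_A = 0; EF_A = 2
ES_B = 0; EF_B = 15
ES_C = 2; EF_C = 2+6 = 8
ES_D = max(EF_A=2, EF_B=15) = 15; EF_D = 15+10 = 25
ES_E = max(EF_A=2, EF_B=15) = 15; EF_E = 15+2 = 17
ES_F = 2; EF_F = 2+6 = 8
ES_G = 2; EF_G = 2+11 = 13
ES_H = max(EF_C=8, EF_D=25, EF_E=17, EF_F=8, EF_G=13) = 25; EF_H = 25+7 = 32
Expected project duration μ = 32 weeks. Critical path: B → D → H.

Variances on critical path: σ²_B=5.444, σ²_D=1.000, σ²_H=7.111.
Largest is σ²_H = 7.111.

H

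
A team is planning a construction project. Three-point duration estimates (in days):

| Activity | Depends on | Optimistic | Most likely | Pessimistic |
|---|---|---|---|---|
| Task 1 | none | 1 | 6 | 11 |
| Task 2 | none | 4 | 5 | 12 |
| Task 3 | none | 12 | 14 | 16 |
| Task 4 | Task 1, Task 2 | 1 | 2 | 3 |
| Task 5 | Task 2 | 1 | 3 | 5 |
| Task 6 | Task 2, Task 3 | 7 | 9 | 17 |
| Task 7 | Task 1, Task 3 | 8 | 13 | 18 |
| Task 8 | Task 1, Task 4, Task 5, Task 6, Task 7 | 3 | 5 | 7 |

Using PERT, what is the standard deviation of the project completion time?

1.91 days

te_Task 1 = (1 + 4·6 + 11)/6 = 36/6 = 6; σ²_Task 1 = ((11−1)/6)² = 2.778
te_Task 2 = (4 + 4·5 + 12)/6 = 36/6 = 6; σ²_Task 2 = ((12−4)/6)² = 1.778
te_Task 3 = (12 + 4·14 + 16)/6 = 84/6 = 14; σ²_Task 3 = ((16−12)/6)² = 0.444
te_Task 4 = (1 + 4·2 + 3)/6 = 12/6 = 2; σ²_Task 4 = ((3−1)/6)² = 0.111
te_Task 5 = (1 + 4·3 + 5)/6 = 18/6 = 3; σ²_Task 5 = ((5−1)/6)² = 0.444
te_Task 6 = (7 + 4·9 + 17)/6 = 60/6 = 10; σ²_Task 6 = ((17−7)/6)² = 2.778
te_Task 7 = (8 + 4·13 + 18)/6 = 78/6 = 13; σ²_Task 7 = ((18−8)/6)² = 2.778
te_Task 8 = (3 + 4·5 + 7)/6 = 30/6 = 5; σ²_Task 8 = ((7−3)/6)² = 0.444

Forward pass:
ES_Task 1 = 0; EF_Task 1 = 6
ES_Task 2 = 0; EF_Task 2 = 6
ES_Task 3 = 0; EF_Task 3 = 14
ES_Task 4 = max(EF_Task 1=6, EF_Task 2=6) = 6; EF_Task 4 = 6+2 = 8
ES_Task 5 = 6; EF_Task 5 = 6+3 = 9
ES_Task 6 = max(EF_Task 2=6, EF_Task 3=14) = 14; EF_Task 6 = 14+10 = 24
ES_Task 7 = max(EF_Task 1=6, EF_Task 3=14) = 14; EF_Task 7 = 14+13 = 27
ES_Task 8 = max(EF_Task 1=6, EF_Task 4=8, EF_Task 5=9, EF_Task 6=24, EF_Task 7=27) = 27; EF_Task 8 = 27+5 = 32
Expected project duration μ = 32 days. Critical path: Task 3 → Task 7 → Task 8.

Variance along critical path = 0.444 + 2.778 + 0.444 = 3.667
σ = √3.667 = 1.915 days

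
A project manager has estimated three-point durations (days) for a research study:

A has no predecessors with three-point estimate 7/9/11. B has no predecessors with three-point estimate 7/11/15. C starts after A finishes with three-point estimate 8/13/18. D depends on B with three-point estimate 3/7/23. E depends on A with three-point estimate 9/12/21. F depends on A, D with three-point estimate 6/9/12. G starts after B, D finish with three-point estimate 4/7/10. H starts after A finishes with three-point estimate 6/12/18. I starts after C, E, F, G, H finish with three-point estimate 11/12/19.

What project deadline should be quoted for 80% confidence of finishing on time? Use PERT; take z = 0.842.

te_A = (7 + 4·9 + 11)/6 = 54/6 = 9; σ²_A = ((11−7)/6)² = 0.444
te_B = (7 + 4·11 + 15)/6 = 66/6 = 11; σ²_B = ((15−7)/6)² = 1.778
te_C = (8 + 4·13 + 18)/6 = 78/6 = 13; σ²_C = ((18−8)/6)² = 2.778
te_D = (3 + 4·7 + 23)/6 = 54/6 = 9; σ²_D = ((23−3)/6)² = 11.111
te_E = (9 + 4·12 + 21)/6 = 78/6 = 13; σ²_E = ((21−9)/6)² = 4.000
te_F = (6 + 4·9 + 12)/6 = 54/6 = 9; σ²_F = ((12−6)/6)² = 1.000
te_G = (4 + 4·7 + 10)/6 = 42/6 = 7; σ²_G = ((10−4)/6)² = 1.000
te_H = (6 + 4·12 + 18)/6 = 72/6 = 12; σ²_H = ((18−6)/6)² = 4.000
te_I = (11 + 4·12 + 19)/6 = 78/6 = 13; σ²_I = ((19−11)/6)² = 1.778

Forward pass:
ES_A = 0; EF_A = 9
ES_B = 0; EF_B = 11
ES_C = 9; EF_C = 9+13 = 22
ES_D = 11; EF_D = 11+9 = 20
ES_E = 9; EF_E = 9+13 = 22
ES_F = max(EF_A=9, EF_D=20) = 20; EF_F = 20+9 = 29
ES_G = max(EF_B=11, EF_D=20) = 20; EF_G = 20+7 = 27
ES_H = 9; EF_H = 9+12 = 21
ES_I = max(EF_C=22, EF_E=22, EF_F=29, EF_G=27, EF_H=21) = 29; EF_I = 29+13 = 42
Expected project duration μ = 42 days. Critical path: B → D → F → I.

Variance along critical path = 1.778 + 11.111 + 1.000 + 1.778 = 15.667; σ = 3.958 days.
D = μ + z·σ = 42 + 0.842·3.958 = 45.3 days

45.3 days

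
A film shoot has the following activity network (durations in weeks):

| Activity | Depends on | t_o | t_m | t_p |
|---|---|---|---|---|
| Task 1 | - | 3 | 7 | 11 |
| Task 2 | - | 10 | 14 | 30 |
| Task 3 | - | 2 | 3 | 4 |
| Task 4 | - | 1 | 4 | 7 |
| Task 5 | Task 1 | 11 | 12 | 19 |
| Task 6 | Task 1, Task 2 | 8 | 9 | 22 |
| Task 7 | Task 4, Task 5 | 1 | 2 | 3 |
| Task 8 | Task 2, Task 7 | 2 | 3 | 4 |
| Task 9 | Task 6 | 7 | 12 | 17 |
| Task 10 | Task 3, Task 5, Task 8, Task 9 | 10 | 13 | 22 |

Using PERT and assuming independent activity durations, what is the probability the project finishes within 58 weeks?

0.850

te_Task 1 = (3 + 4·7 + 11)/6 = 42/6 = 7; σ²_Task 1 = ((11−3)/6)² = 1.778
te_Task 2 = (10 + 4·14 + 30)/6 = 96/6 = 16; σ²_Task 2 = ((30−10)/6)² = 11.111
te_Task 3 = (2 + 4·3 + 4)/6 = 18/6 = 3; σ²_Task 3 = ((4−2)/6)² = 0.111
te_Task 4 = (1 + 4·4 + 7)/6 = 24/6 = 4; σ²_Task 4 = ((7−1)/6)² = 1.000
te_Task 5 = (11 + 4·12 + 19)/6 = 78/6 = 13; σ²_Task 5 = ((19−11)/6)² = 1.778
te_Task 6 = (8 + 4·9 + 22)/6 = 66/6 = 11; σ²_Task 6 = ((22−8)/6)² = 5.444
te_Task 7 = (1 + 4·2 + 3)/6 = 12/6 = 2; σ²_Task 7 = ((3−1)/6)² = 0.111
te_Task 8 = (2 + 4·3 + 4)/6 = 18/6 = 3; σ²_Task 8 = ((4−2)/6)² = 0.111
te_Task 9 = (7 + 4·12 + 17)/6 = 72/6 = 12; σ²_Task 9 = ((17−7)/6)² = 2.778
te_Task 10 = (10 + 4·13 + 22)/6 = 84/6 = 14; σ²_Task 10 = ((22−10)/6)² = 4.000

Forward pass:
ES_Task 1 = 0; EF_Task 1 = 7
ES_Task 2 = 0; EF_Task 2 = 16
ES_Task 3 = 0; EF_Task 3 = 3
ES_Task 4 = 0; EF_Task 4 = 4
ES_Task 5 = 7; EF_Task 5 = 7+13 = 20
ES_Task 6 = max(EF_Task 1=7, EF_Task 2=16) = 16; EF_Task 6 = 16+11 = 27
ES_Task 7 = max(EF_Task 4=4, EF_Task 5=20) = 20; EF_Task 7 = 20+2 = 22
ES_Task 8 = max(EF_Task 2=16, EF_Task 7=22) = 22; EF_Task 8 = 22+3 = 25
ES_Task 9 = 27; EF_Task 9 = 27+12 = 39
ES_Task 10 = max(EF_Task 3=3, EF_Task 5=20, EF_Task 8=25, EF_Task 9=39) = 39; EF_Task 10 = 39+14 = 53
Expected project duration μ = 53 weeks. Critical path: Task 2 → Task 6 → Task 9 → Task 10.

Variance along critical path = 11.111 + 5.444 + 2.778 + 4.000 = 23.333; σ = √23.333 = 4.830 weeks.
Z = (58 − 53) / 4.830 = 1.035
P(T ≤ 58) = Φ(1.035) ≈ 0.850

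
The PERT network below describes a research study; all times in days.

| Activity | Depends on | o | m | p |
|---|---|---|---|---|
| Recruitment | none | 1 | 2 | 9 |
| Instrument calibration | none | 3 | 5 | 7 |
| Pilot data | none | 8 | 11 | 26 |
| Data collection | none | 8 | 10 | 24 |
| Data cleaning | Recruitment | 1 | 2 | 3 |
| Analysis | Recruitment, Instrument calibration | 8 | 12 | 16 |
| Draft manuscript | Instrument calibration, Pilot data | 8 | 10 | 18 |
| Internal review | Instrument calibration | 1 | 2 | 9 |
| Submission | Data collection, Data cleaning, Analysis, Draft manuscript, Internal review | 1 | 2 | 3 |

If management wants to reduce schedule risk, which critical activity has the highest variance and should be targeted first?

Pilot data

te_Recruitment = (1 + 4·2 + 9)/6 = 18/6 = 3; σ²_Recruitment = ((9−1)/6)² = 1.778
te_Instrument calibration = (3 + 4·5 + 7)/6 = 30/6 = 5; σ²_Instrument calibration = ((7−3)/6)² = 0.444
te_Pilot data = (8 + 4·11 + 26)/6 = 78/6 = 13; σ²_Pilot data = ((26−8)/6)² = 9.000
te_Data collection = (8 + 4·10 + 24)/6 = 72/6 = 12; σ²_Data collection = ((24−8)/6)² = 7.111
te_Data cleaning = (1 + 4·2 + 3)/6 = 12/6 = 2; σ²_Data cleaning = ((3−1)/6)² = 0.111
te_Analysis = (8 + 4·12 + 16)/6 = 72/6 = 12; σ²_Analysis = ((16−8)/6)² = 1.778
te_Draft manuscript = (8 + 4·10 + 18)/6 = 66/6 = 11; σ²_Draft manuscript = ((18−8)/6)² = 2.778
te_Internal review = (1 + 4·2 + 9)/6 = 18/6 = 3; σ²_Internal review = ((9−1)/6)² = 1.778
te_Submission = (1 + 4·2 + 3)/6 = 12/6 = 2; σ²_Submission = ((3−1)/6)² = 0.111

Forward pass:
ES_Recruitment = 0; EF_Recruitment = 3
ES_Instrument calibration = 0; EF_Instrument calibration = 5
ES_Pilot data = 0; EF_Pilot data = 13
ES_Data collection = 0; EF_Data collection = 12
ES_Data cleaning = 3; EF_Data cleaning = 3+2 = 5
ES_Analysis = max(EF_Recruitment=3, EF_Instrument calibration=5) = 5; EF_Analysis = 5+12 = 17
ES_Draft manuscript = max(EF_Instrument calibration=5, EF_Pilot data=13) = 13; EF_Draft manuscript = 13+11 = 24
ES_Internal review = 5; EF_Internal review = 5+3 = 8
ES_Submission = max(EF_Data collection=12, EF_Data cleaning=5, EF_Analysis=17, EF_Draft manuscript=24, EF_Internal review=8) = 24; EF_Submission = 24+2 = 26
Expected project duration μ = 26 days. Critical path: Pilot data → Draft manuscript → Submission.

Variances on critical path: σ²_Pilot data=9.000, σ²_Draft manuscript=2.778, σ²_Submission=0.111.
Largest is σ²_Pilot data = 9.000.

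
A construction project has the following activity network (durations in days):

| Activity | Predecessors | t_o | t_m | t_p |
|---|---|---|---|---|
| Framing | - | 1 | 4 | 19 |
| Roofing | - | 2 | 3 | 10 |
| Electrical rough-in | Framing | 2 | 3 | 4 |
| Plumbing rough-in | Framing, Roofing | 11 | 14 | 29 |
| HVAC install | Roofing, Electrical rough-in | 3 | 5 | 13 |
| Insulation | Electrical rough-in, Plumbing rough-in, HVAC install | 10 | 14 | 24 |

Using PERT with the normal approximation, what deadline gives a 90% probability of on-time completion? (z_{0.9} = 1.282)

43.2 days

te_Framing = (1 + 4·4 + 19)/6 = 36/6 = 6; σ²_Framing = ((19−1)/6)² = 9.000
te_Roofing = (2 + 4·3 + 10)/6 = 24/6 = 4; σ²_Roofing = ((10−2)/6)² = 1.778
te_Electrical rough-in = (2 + 4·3 + 4)/6 = 18/6 = 3; σ²_Electrical rough-in = ((4−2)/6)² = 0.111
te_Plumbing rough-in = (11 + 4·14 + 29)/6 = 96/6 = 16; σ²_Plumbing rough-in = ((29−11)/6)² = 9.000
te_HVAC install = (3 + 4·5 + 13)/6 = 36/6 = 6; σ²_HVAC install = ((13−3)/6)² = 2.778
te_Insulation = (10 + 4·14 + 24)/6 = 90/6 = 15; σ²_Insulation = ((24−10)/6)² = 5.444

Forward pass:
ES_Framing = 0; EF_Framing = 6
ES_Roofing = 0; EF_Roofing = 4
ES_Electrical rough-in = 6; EF_Electrical rough-in = 6+3 = 9
ES_Plumbing rough-in = max(EF_Framing=6, EF_Roofing=4) = 6; EF_Plumbing rough-in = 6+16 = 22
ES_HVAC install = max(EF_Roofing=4, EF_Electrical rough-in=9) = 9; EF_HVAC install = 9+6 = 15
ES_Insulation = max(EF_Electrical rough-in=9, EF_Plumbing rough-in=22, EF_HVAC install=15) = 22; EF_Insulation = 22+15 = 37
Expected project duration μ = 37 days. Critical path: Framing → Plumbing rough-in → Insulation.

Variance along critical path = 9.000 + 9.000 + 5.444 = 23.444; σ = 4.842 days.
D = μ + z·σ = 37 + 1.282·4.842 = 43.2 days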